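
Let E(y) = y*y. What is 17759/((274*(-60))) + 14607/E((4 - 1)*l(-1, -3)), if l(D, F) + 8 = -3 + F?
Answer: 5800339/805560 ≈ 7.2004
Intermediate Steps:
l(D, F) = -11 + F (l(D, F) = -8 + (-3 + F) = -11 + F)
E(y) = y²
17759/((274*(-60))) + 14607/E((4 - 1)*l(-1, -3)) = 17759/((274*(-60))) + 14607/(((4 - 1)*(-11 - 3))²) = 17759/(-16440) + 14607/((3*(-14))²) = 17759*(-1/16440) + 14607/((-42)²) = -17759/16440 + 14607/1764 = -17759/16440 + 14607*(1/1764) = -17759/16440 + 1623/196 = 5800339/805560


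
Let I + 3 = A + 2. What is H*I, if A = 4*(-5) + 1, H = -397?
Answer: 7940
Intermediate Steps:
A = -19 (A = -20 + 1 = -19)
I = -20 (I = -3 + (-19 + 2) = -3 - 17 = -20)
H*I = -397*(-20) = 7940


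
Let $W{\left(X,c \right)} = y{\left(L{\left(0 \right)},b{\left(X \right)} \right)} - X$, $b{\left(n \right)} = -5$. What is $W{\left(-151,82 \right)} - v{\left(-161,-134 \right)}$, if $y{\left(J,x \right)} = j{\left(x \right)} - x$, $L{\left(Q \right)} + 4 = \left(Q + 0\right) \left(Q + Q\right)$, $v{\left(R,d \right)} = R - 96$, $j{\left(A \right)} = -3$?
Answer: $410$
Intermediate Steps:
$v{\left(R,d \right)} = -96 + R$ ($v{\left(R,d \right)} = R - 96 = -96 + R$)
$L{\left(Q \right)} = -4 + 2 Q^{2}$ ($L{\left(Q \right)} = -4 + \left(Q + 0\right) \left(Q + Q\right) = -4 + Q 2 Q = -4 + 2 Q^{2}$)
$y{\left(J,x \right)} = -3 - x$
$W{\left(X,c \right)} = 2 - X$ ($W{\left(X,c \right)} = \left(-3 - -5\right) - X = \left(-3 + 5\right) - X = 2 - X$)
$W{\left(-151,82 \right)} - v{\left(-161,-134 \right)} = \left(2 - -151\right) - \left(-96 - 161\right) = \left(2 + 151\right) - -257 = 153 + 257 = 410$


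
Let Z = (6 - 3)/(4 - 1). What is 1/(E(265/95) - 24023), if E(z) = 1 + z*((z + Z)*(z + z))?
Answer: -6859/164362402 ≈ -4.1731e-5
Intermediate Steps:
Z = 1 (Z = 3/3 = 3*(⅓) = 1)
E(z) = 1 + 2*z²*(1 + z) (E(z) = 1 + z*((z + 1)*(z + z)) = 1 + z*((1 + z)*(2*z)) = 1 + z*(2*z*(1 + z)) = 1 + 2*z²*(1 + z))
1/(E(265/95) - 24023) = 1/((1 + 2*(265/95)² + 2*(265/95)³) - 24023) = 1/((1 + 2*(265*(1/95))² + 2*(265*(1/95))³) - 24023) = 1/((1 + 2*(53/19)² + 2*(53/19)³) - 24023) = 1/((1 + 2*(2809/361) + 2*(148877/6859)) - 24023) = 1/((1 + 5618/361 + 297754/6859) - 24023) = 1/(411355/6859 - 24023) = 1/(-164362402/6859) = -6859/164362402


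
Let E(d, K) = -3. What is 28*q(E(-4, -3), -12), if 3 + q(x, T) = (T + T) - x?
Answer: -672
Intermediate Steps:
q(x, T) = -3 - x + 2*T (q(x, T) = -3 + ((T + T) - x) = -3 + (2*T - x) = -3 + (-x + 2*T) = -3 - x + 2*T)
28*q(E(-4, -3), -12) = 28*(-3 - 1*(-3) + 2*(-12)) = 28*(-3 + 3 - 24) = 28*(-24) = -672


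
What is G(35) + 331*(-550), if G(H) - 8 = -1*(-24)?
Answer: -182018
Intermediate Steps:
G(H) = 32 (G(H) = 8 - 1*(-24) = 8 + 24 = 32)
G(35) + 331*(-550) = 32 + 331*(-550) = 32 - 182050 = -182018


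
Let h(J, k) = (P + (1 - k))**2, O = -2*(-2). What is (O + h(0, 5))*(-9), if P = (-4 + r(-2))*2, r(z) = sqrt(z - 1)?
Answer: -1224 + 432*I*sqrt(3) ≈ -1224.0 + 748.25*I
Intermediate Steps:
r(z) = sqrt(-1 + z)
P = -8 + 2*I*sqrt(3) (P = (-4 + sqrt(-1 - 2))*2 = (-4 + sqrt(-3))*2 = (-4 + I*sqrt(3))*2 = -8 + 2*I*sqrt(3) ≈ -8.0 + 3.4641*I)
O = 4
h(J, k) = (-7 - k + 2*I*sqrt(3))**2 (h(J, k) = ((-8 + 2*I*sqrt(3)) + (1 - k))**2 = (-7 - k + 2*I*sqrt(3))**2)
(O + h(0, 5))*(-9) = (4 + (7 + 5 - 2*I*sqrt(3))**2)*(-9) = (4 + (12 - 2*I*sqrt(3))**2)*(-9) = -36 - 9*(12 - 2*I*sqrt(3))**2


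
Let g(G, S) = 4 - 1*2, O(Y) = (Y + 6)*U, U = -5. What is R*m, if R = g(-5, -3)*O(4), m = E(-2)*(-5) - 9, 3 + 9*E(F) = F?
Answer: 5600/9 ≈ 622.22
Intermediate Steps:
E(F) = -⅓ + F/9
O(Y) = -30 - 5*Y (O(Y) = (Y + 6)*(-5) = (6 + Y)*(-5) = -30 - 5*Y)
g(G, S) = 2 (g(G, S) = 4 - 2 = 2)
m = -56/9 (m = (-⅓ + (⅑)*(-2))*(-5) - 9 = (-⅓ - 2/9)*(-5) - 9 = -5/9*(-5) - 9 = 25/9 - 9 = -56/9 ≈ -6.2222)
R = -100 (R = 2*(-30 - 5*4) = 2*(-30 - 20) = 2*(-50) = -100)
R*m = -100*(-56/9) = 5600/9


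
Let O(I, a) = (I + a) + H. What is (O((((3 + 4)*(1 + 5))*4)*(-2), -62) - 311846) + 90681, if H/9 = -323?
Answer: -224470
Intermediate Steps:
H = -2907 (H = 9*(-323) = -2907)
O(I, a) = -2907 + I + a (O(I, a) = (I + a) - 2907 = -2907 + I + a)
(O((((3 + 4)*(1 + 5))*4)*(-2), -62) - 311846) + 90681 = ((-2907 + (((3 + 4)*(1 + 5))*4)*(-2) - 62) - 311846) + 90681 = ((-2907 + ((7*6)*4)*(-2) - 62) - 311846) + 90681 = ((-2907 + (42*4)*(-2) - 62) - 311846) + 90681 = ((-2907 + 168*(-2) - 62) - 311846) + 90681 = ((-2907 - 336 - 62) - 311846) + 90681 = (-3305 - 311846) + 90681 = -315151 + 90681 = -224470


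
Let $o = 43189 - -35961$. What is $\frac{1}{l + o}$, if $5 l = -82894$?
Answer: $\frac{5}{312856} \approx 1.5982 \cdot 10^{-5}$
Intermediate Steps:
$l = - \frac{82894}{5}$ ($l = \frac{1}{5} \left(-82894\right) = - \frac{82894}{5} \approx -16579.0$)
$o = 79150$ ($o = 43189 + 35961 = 79150$)
$\frac{1}{l + o} = \frac{1}{- \frac{82894}{5} + 79150} = \frac{1}{\frac{312856}{5}} = \frac{5}{312856}$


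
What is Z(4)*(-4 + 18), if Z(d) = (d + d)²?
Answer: 896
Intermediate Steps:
Z(d) = 4*d² (Z(d) = (2*d)² = 4*d²)
Z(4)*(-4 + 18) = (4*4²)*(-4 + 18) = (4*16)*14 = 64*14 = 896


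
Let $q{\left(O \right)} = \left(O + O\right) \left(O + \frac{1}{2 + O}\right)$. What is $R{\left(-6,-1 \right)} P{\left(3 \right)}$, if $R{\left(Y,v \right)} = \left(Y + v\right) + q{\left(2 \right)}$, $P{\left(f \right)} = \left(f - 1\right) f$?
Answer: $12$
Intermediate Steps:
$q{\left(O \right)} = 2 O \left(O + \frac{1}{2 + O}\right)$
$P{\left(f \right)} = f \left(-1 + f\right)$ ($P{\left(f \right)} = \left(-1 + f\right) f = f \left(-1 + f\right)$)
$R{\left(Y,v \right)} = 9 + Y + v$ ($R{\left(Y,v \right)} = \left(Y + v\right) + 2 \cdot 2 \frac{1}{2 + 2} \left(1 + 2^{2} + 2 \cdot 2\right) = \left(Y + v\right) + 2 \cdot 2 \cdot \frac{1}{4} \left(1 + 4 + 4\right) = \left(Y + v\right) + 2 \cdot 2 \cdot \frac{1}{4} \cdot 9 = \left(Y + v\right) + 9 = 9 + Y + v$)
$R{\left(-6,-1 \right)} P{\left(3 \right)} = \left(9 - 6 - 1\right) 3 \left(-1 + 3\right) = 2 \cdot 3 \cdot 2 = 2 \cdot 6 = 12$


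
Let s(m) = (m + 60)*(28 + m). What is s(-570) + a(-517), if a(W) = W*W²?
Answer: -137911993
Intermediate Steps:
s(m) = (28 + m)*(60 + m) (s(m) = (60 + m)*(28 + m) = (28 + m)*(60 + m))
a(W) = W³
s(-570) + a(-517) = (1680 + (-570)² + 88*(-570)) + (-517)³ = (1680 + 324900 - 50160) - 138188413 = 276420 - 138188413 = -137911993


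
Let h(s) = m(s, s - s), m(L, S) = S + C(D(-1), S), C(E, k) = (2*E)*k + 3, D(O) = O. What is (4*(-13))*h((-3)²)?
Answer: -156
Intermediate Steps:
C(E, k) = 3 + 2*E*k (C(E, k) = 2*E*k + 3 = 3 + 2*E*k)
m(L, S) = 3 - S (m(L, S) = S + (3 + 2*(-1)*S) = S + (3 - 2*S) = 3 - S)
h(s) = 3 (h(s) = 3 - (s - s) = 3 - 1*0 = 3 + 0 = 3)
(4*(-13))*h((-3)²) = (4*(-13))*3 = -52*3 = -156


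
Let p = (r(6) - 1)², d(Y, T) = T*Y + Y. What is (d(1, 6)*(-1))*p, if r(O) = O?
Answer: -175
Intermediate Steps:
d(Y, T) = Y + T*Y
p = 25 (p = (6 - 1)² = 5² = 25)
(d(1, 6)*(-1))*p = ((1*(1 + 6))*(-1))*25 = ((1*7)*(-1))*25 = (7*(-1))*25 = -7*25 = -175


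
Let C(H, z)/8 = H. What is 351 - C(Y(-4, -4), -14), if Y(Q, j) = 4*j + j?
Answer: 511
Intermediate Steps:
Y(Q, j) = 5*j
C(H, z) = 8*H
351 - C(Y(-4, -4), -14) = 351 - 8*5*(-4) = 351 - 8*(-20) = 351 - 1*(-160) = 351 + 160 = 511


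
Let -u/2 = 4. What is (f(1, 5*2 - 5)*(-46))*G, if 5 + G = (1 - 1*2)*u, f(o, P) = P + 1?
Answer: -828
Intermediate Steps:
u = -8 (u = -2*4 = -8)
f(o, P) = 1 + P
G = 3 (G = -5 + (1 - 1*2)*(-8) = -5 + (1 - 2)*(-8) = -5 - 1*(-8) = -5 + 8 = 3)
(f(1, 5*2 - 5)*(-46))*G = ((1 + (5*2 - 5))*(-46))*3 = ((1 + (10 - 5))*(-46))*3 = ((1 + 5)*(-46))*3 = (6*(-46))*3 = -276*3 = -828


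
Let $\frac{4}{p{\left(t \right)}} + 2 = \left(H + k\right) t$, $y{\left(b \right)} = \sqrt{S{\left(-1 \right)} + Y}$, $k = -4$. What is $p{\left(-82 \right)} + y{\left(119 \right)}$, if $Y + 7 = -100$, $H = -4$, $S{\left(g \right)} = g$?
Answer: $\frac{2}{327} + 6 i \sqrt{3} \approx 0.0061162 + 10.392 i$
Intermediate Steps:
$Y = -107$ ($Y = -7 - 100 = -107$)
$y{\left(b \right)} = 6 i \sqrt{3}$ ($y{\left(b \right)} = \sqrt{-1 - 107} = \sqrt{-108} = 6 i \sqrt{3}$)
$p{\left(t \right)} = \frac{4}{-2 - 8 t}$ ($p{\left(t \right)} = \frac{4}{-2 + \left(-4 - 4\right) t} = \frac{4}{-2 - 8 t}$)
$p{\left(-82 \right)} + y{\left(119 \right)} = - \frac{2}{1 + 4 \left(-82\right)} + 6 i \sqrt{3} = - \frac{2}{1 - 328} + 6 i \sqrt{3} = - \frac{2}{-327} + 6 i \sqrt{3} = \left(-2\right) \left(- \frac{1}{327}\right) + 6 i \sqrt{3} = \frac{2}{327} + 6 i \sqrt{3}$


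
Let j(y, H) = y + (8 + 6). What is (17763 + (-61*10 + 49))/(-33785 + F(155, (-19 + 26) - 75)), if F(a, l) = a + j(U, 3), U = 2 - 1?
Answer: -5734/11205 ≈ -0.51174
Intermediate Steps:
U = 1
j(y, H) = 14 + y (j(y, H) = y + 14 = 14 + y)
F(a, l) = 15 + a (F(a, l) = a + (14 + 1) = a + 15 = 15 + a)
(17763 + (-61*10 + 49))/(-33785 + F(155, (-19 + 26) - 75)) = (17763 + (-61*10 + 49))/(-33785 + (15 + 155)) = (17763 + (-610 + 49))/(-33785 + 170) = (17763 - 561)/(-33615) = 17202*(-1/33615) = -5734/11205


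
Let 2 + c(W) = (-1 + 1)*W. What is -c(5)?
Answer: 2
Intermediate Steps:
c(W) = -2 (c(W) = -2 + (-1 + 1)*W = -2 + 0*W = -2 + 0 = -2)
-c(5) = -1*(-2) = 2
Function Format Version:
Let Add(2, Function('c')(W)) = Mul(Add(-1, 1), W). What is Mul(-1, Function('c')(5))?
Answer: 2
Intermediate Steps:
Function('c')(W) = -2 (Function('c')(W) = Add(-2, Mul(Add(-1, 1), W)) = Add(-2, Mul(0, W)) = Add(-2, 0) = -2)
Mul(-1, Function('c')(5)) = Mul(-1, -2) = 2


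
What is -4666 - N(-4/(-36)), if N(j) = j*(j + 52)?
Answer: -378415/81 ≈ -4671.8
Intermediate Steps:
N(j) = j*(52 + j)
-4666 - N(-4/(-36)) = -4666 - (-4/(-36))*(52 - 4/(-36)) = -4666 - (-4*(-1/36))*(52 - 4*(-1/36)) = -4666 - (52 + ⅑)/9 = -4666 - 469/(9*9) = -4666 - 1*469/81 = -4666 - 469/81 = -378415/81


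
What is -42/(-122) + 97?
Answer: 5938/61 ≈ 97.344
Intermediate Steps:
-42/(-122) + 97 = -42*(-1/122) + 97 = 21/61 + 97 = 5938/61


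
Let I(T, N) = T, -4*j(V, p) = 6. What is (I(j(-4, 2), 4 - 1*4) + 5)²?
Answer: 49/4 ≈ 12.250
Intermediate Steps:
j(V, p) = -3/2 (j(V, p) = -¼*6 = -3/2)
(I(j(-4, 2), 4 - 1*4) + 5)² = (-3/2 + 5)² = (7/2)² = 49/4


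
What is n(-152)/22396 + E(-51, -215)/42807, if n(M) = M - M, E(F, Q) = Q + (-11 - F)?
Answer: -175/42807 ≈ -0.0040881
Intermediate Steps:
E(F, Q) = -11 + Q - F
n(M) = 0
n(-152)/22396 + E(-51, -215)/42807 = 0/22396 + (-11 - 215 - 1*(-51))/42807 = 0*(1/22396) + (-11 - 215 + 51)*(1/42807) = 0 - 175*1/42807 = 0 - 175/42807 = -175/42807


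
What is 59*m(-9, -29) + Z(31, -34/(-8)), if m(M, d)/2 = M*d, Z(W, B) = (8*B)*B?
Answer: 61885/2 ≈ 30943.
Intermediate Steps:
Z(W, B) = 8*B²
m(M, d) = 2*M*d (m(M, d) = 2*(M*d) = 2*M*d)
59*m(-9, -29) + Z(31, -34/(-8)) = 59*(2*(-9)*(-29)) + 8*(-34/(-8))² = 59*522 + 8*(-34*(-⅛))² = 30798 + 8*(17/4)² = 30798 + 8*(289/16) = 30798 + 289/2 = 61885/2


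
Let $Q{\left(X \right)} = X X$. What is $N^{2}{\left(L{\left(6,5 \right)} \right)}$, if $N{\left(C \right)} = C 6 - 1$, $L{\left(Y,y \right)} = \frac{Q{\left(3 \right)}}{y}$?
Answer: $\frac{2401}{25} \approx 96.04$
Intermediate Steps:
$Q{\left(X \right)} = X^{2}$
$L{\left(Y,y \right)} = \frac{9}{y}$ ($L{\left(Y,y \right)} = \frac{3^{2}}{y} = \frac{9}{y}$)
$N{\left(C \right)} = -1 + 6 C$ ($N{\left(C \right)} = 6 C - 1 = -1 + 6 C$)
$N^{2}{\left(L{\left(6,5 \right)} \right)} = \left(-1 + 6 \cdot \frac{9}{5}\right)^{2} = \left(-1 + \frac{54}{5}\right)^{2} = \left(\frac{49}{5}\right)^{2} = \frac{2401}{25}$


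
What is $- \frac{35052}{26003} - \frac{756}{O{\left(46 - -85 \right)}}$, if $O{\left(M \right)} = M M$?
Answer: $- \frac{621185640}{446237483} \approx -1.3921$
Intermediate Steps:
$O{\left(M \right)} = M^{2}$
$- \frac{35052}{26003} - \frac{756}{O{\left(46 - -85 \right)}} = - \frac{35052}{26003} - \frac{756}{\left(46 - -85\right)^{2}} = \left(-35052\right) \frac{1}{26003} - \frac{756}{\left(46 + 85\right)^{2}} = - \frac{35052}{26003} - \frac{756}{131^{2}} = - \frac{35052}{26003} - \frac{756}{17161} = - \frac{621185640}{446237483}$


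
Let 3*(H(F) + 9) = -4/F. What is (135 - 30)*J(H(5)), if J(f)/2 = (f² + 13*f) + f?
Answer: -138166/15 ≈ -9211.1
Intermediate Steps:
H(F) = -9 - 4/(3*F) (H(F) = -9 + (-4/F)/3 = -9 - 4/(3*F))
J(f) = 2*f² + 28*f (J(f) = 2*((f² + 13*f) + f) = 2*(f² + 14*f) = 2*f² + 28*f)
(135 - 30)*J(H(5)) = (135 - 30)*(2*(-9 - 4/3/5)*(14 + (-9 - 4/3/5))) = 105*(2*(-9 - 4/3*⅕)*(14 + (-9 - 4/3*⅕))) = 105*(2*(-9 - 4/15)*(14 + (-9 - 4/15))) = 105*(2*(-139/15)*(14 - 139/15)) = 105*(2*(-139/15)*(71/15)) = 105*(-19738/225) = -138166/15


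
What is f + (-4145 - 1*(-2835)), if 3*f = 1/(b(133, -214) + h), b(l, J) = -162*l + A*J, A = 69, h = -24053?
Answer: -237234451/181095 ≈ -1310.0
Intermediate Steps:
b(l, J) = -162*l + 69*J
f = -1/181095 (f = 1/(3*((-162*133 + 69*(-214)) - 24053)) = 1/(3*((-21546 - 14766) - 24053)) = 1/(3*(-36312 - 24053)) = (⅓)/(-60365) = (⅓)*(-1/60365) = -1/181095 ≈ -5.5220e-6)
f + (-4145 - 1*(-2835)) = -1/181095 + (-4145 - 1*(-2835)) = -1/181095 + (-4145 + 2835) = -1/181095 - 1310 = -237234451/181095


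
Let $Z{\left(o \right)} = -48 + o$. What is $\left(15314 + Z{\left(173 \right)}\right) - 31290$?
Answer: $-15851$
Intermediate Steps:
$\left(15314 + Z{\left(173 \right)}\right) - 31290 = \left(15314 + \left(-48 + 173\right)\right) - 31290 = \left(15314 + 125\right) - 31290 = 15439 - 31290 = -15851$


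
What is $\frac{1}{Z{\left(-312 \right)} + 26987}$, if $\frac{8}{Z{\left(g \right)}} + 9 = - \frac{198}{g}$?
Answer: $\frac{435}{11738929} \approx 3.7056 \cdot 10^{-5}$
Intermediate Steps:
$Z{\left(g \right)} = \frac{8}{-9 - \frac{198}{g}}$
$\frac{1}{Z{\left(-312 \right)} + 26987} = \frac{1}{\left(-8\right) \left(-312\right) \frac{1}{198 + 9 \left(-312\right)} + 26987} = \frac{1}{\left(-8\right) \left(-312\right) \frac{1}{198 - 2808} + 26987} = \frac{1}{\left(-8\right) \left(-312\right) \frac{1}{-2610} + 26987} = \frac{1}{\left(-8\right) \left(-312\right) \left(- \frac{1}{2610}\right) + 26987} = \frac{1}{- \frac{416}{435} + 26987} = \frac{1}{\frac{11738929}{435}} = \frac{435}{11738929}$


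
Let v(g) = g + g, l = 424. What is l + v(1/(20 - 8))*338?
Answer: 1441/3 ≈ 480.33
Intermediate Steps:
v(g) = 2*g
l + v(1/(20 - 8))*338 = 424 + (2/(20 - 8))*338 = 424 + (2/12)*338 = 424 + (2*(1/12))*338 = 424 + (⅙)*338 = 424 + 169/3 = 1441/3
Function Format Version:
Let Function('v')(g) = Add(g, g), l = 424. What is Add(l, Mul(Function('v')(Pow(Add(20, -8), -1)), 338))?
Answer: Rational(1441, 3) ≈ 480.33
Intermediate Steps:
Function('v')(g) = Mul(2, g)
Add(l, Mul(Function('v')(Pow(Add(20, -8), -1)), 338)) = Add(424, Mul(Mul(2, Pow(Add(20, -8), -1)), 338)) = Add(424, Mul(Mul(2, Pow(12, -1)), 338)) = Add(424, Mul(Mul(2, Rational(1, 12)), 338)) = Add(424, Mul(Rational(1, 6), 338)) = Add(424, Rational(169, 3)) = Rational(1441, 3)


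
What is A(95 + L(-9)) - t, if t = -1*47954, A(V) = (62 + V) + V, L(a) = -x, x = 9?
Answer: 48188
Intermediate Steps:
L(a) = -9 (L(a) = -1*9 = -9)
A(V) = 62 + 2*V
t = -47954
A(95 + L(-9)) - t = (62 + 2*(95 - 9)) - 1*(-47954) = (62 + 2*86) + 47954 = (62 + 172) + 47954 = 234 + 47954 = 48188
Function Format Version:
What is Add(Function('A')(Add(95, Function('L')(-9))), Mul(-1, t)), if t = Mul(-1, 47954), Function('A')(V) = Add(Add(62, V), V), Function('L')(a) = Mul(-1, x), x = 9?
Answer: 48188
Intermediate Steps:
Function('L')(a) = -9 (Function('L')(a) = Mul(-1, 9) = -9)
Function('A')(V) = Add(62, Mul(2, V))
t = -47954
Add(Function('A')(Add(95, Function('L')(-9))), Mul(-1, t)) = Add(Add(62, Mul(2, Add(95, -9))), Mul(-1, -47954)) = Add(Add(62, Mul(2, 86)), 47954) = Add(Add(62, 172), 47954) = Add(234, 47954) = 48188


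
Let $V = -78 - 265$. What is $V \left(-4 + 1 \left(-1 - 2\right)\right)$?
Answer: $2401$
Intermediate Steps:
$V = -343$ ($V = -78 - 265 = -343$)
$V \left(-4 + 1 \left(-1 - 2\right)\right) = - 343 \left(-4 + 1 \left(-1 - 2\right)\right) = - 343 \left(-4 + 1 \left(-3\right)\right) = - 343 \left(-4 - 3\right) = \left(-343\right) \left(-7\right) = 2401$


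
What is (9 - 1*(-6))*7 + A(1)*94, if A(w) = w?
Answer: 199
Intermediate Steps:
(9 - 1*(-6))*7 + A(1)*94 = (9 - 1*(-6))*7 + 1*94 = (9 + 6)*7 + 94 = 15*7 + 94 = 105 + 94 = 199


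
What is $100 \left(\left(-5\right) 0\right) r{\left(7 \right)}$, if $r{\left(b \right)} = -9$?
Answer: $0$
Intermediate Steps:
$100 \left(\left(-5\right) 0\right) r{\left(7 \right)} = 100 \left(\left(-5\right) 0\right) \left(-9\right) = 100 \cdot 0 \left(-9\right) = 0 \left(-9\right) = 0$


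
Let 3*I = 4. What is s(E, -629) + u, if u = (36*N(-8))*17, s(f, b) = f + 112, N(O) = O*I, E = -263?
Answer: -6679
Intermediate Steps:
I = 4/3 (I = (⅓)*4 = 4/3 ≈ 1.3333)
N(O) = 4*O/3 (N(O) = O*(4/3) = 4*O/3)
s(f, b) = 112 + f
u = -6528 (u = (36*((4/3)*(-8)))*17 = (36*(-32/3))*17 = -384*17 = -6528)
s(E, -629) + u = (112 - 263) - 6528 = -151 - 6528 = -6679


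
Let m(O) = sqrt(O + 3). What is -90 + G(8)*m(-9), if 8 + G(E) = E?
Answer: -90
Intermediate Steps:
G(E) = -8 + E
m(O) = sqrt(3 + O)
-90 + G(8)*m(-9) = -90 + (-8 + 8)*sqrt(3 - 9) = -90 + 0*sqrt(-6) = -90 + 0*(I*sqrt(6)) = -90 + 0 = -90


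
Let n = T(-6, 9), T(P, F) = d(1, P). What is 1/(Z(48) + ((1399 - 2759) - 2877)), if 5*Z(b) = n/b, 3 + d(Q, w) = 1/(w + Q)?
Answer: -75/317776 ≈ -0.00023602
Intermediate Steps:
d(Q, w) = -3 + 1/(Q + w) (d(Q, w) = -3 + 1/(w + Q) = -3 + 1/(Q + w))
T(P, F) = (-2 - 3*P)/(1 + P) (T(P, F) = (1 - 3*1 - 3*P)/(1 + P) = (1 - 3 - 3*P)/(1 + P) = (-2 - 3*P)/(1 + P))
n = -16/5 (n = (-2 - 3*(-6))/(1 - 6) = (-2 + 18)/(-5) = -⅕*16 = -16/5 ≈ -3.2000)
Z(b) = -16/(25*b) (Z(b) = (-16/(5*b))/5 = -16/(25*b))
1/(Z(48) + ((1399 - 2759) - 2877)) = 1/(-16/25/48 + ((1399 - 2759) - 2877)) = 1/(-16/25*1/48 + (-1360 - 2877)) = 1/(-1/75 - 4237) = 1/(-317776/75) = -75/317776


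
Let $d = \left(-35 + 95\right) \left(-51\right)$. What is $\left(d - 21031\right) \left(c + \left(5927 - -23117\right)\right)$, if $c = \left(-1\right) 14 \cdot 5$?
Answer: $-698012634$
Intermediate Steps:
$c = -70$ ($c = \left(-14\right) 5 = -70$)
$d = -3060$ ($d = 60 \left(-51\right) = -3060$)
$\left(d - 21031\right) \left(c + \left(5927 - -23117\right)\right) = \left(-3060 - 21031\right) \left(-70 + \left(5927 - -23117\right)\right) = - 24091 \left(-70 + \left(5927 + 23117\right)\right) = - 24091 \left(-70 + 29044\right) = \left(-24091\right) 28974 = -698012634$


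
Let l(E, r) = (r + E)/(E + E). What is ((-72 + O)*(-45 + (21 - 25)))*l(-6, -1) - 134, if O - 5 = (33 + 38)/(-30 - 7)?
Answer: 135859/74 ≈ 1835.9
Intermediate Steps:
l(E, r) = (E + r)/(2*E) (l(E, r) = (E + r)/((2*E)) = (E + r)*(1/(2*E)) = (E + r)/(2*E))
O = 114/37 (O = 5 + (33 + 38)/(-30 - 7) = 5 + 71/(-37) = 5 + 71*(-1/37) = 5 - 71/37 = 114/37 ≈ 3.0811)
((-72 + O)*(-45 + (21 - 25)))*l(-6, -1) - 134 = ((-72 + 114/37)*(-45 + (21 - 25)))*((½)*(-6 - 1)/(-6)) - 134 = (-2550*(-45 - 4)/37)*((½)*(-⅙)*(-7)) - 134 = -2550/37*(-49)*(7/12) - 134 = (124950/37)*(7/12) - 134 = 145775/74 - 134 = 135859/74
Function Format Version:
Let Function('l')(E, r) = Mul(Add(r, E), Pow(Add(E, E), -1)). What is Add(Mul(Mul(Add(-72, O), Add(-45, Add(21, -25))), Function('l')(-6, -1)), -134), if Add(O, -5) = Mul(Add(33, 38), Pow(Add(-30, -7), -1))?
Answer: Rational(135859, 74) ≈ 1835.9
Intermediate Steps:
Function('l')(E, r) = Mul(Rational(1, 2), Pow(E, -1), Add(E, r)) (Function('l')(E, r) = Mul(Add(E, r), Pow(Mul(2, E), -1)) = Mul(Add(E, r), Mul(Rational(1, 2), Pow(E, -1))) = Mul(Rational(1, 2), Pow(E, -1), Add(E, r)))
O = Rational(114, 37) (O = Add(5, Mul(Add(33, 38), Pow(Add(-30, -7), -1))) = Add(5, Mul(71, Pow(-37, -1))) = Add(5, Mul(71, Rational(-1, 37))) = Add(5, Rational(-71, 37)) = Rational(114, 37) ≈ 3.0811)
Add(Mul(Mul(Add(-72, O), Add(-45, Add(21, -25))), Function('l')(-6, -1)), -134) = Add(Mul(Mul(Add(-72, Rational(114, 37)), Add(-45, Add(21, -25))), Mul(Rational(1, 2), Pow(-6, -1), Add(-6, -1))), -134) = Add(Mul(Mul(Rational(-2550, 37), Add(-45, -4)), Mul(Rational(1, 2), Rational(-1, 6), -7)), -134) = Add(Mul(Mul(Rational(-2550, 37), -49), Rational(7, 12)), -134) = Add(Mul(Rational(124950, 37), Rational(7, 12)), -134) = Add(Rational(145775, 74), -134) = Rational(135859, 74)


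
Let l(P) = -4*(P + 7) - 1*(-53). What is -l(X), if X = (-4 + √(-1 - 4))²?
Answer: 19 - 32*I*√5 ≈ 19.0 - 71.554*I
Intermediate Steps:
X = (-4 + I*√5)² (X = (-4 + √(-5))² = (-4 + I*√5)² ≈ 11.0 - 17.889*I)
l(P) = 25 - 4*P (l(P) = -4*(7 + P) + 53 = (-28 - 4*P) + 53 = 25 - 4*P)
-l(X) = -(25 - 4*(4 - I*√5)²) = -25 + 4*(4 - I*√5)²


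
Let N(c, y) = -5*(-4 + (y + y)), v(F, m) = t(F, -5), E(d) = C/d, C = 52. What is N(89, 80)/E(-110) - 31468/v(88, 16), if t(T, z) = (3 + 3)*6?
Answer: 6983/9 ≈ 775.89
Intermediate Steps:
t(T, z) = 36 (t(T, z) = 6*6 = 36)
E(d) = 52/d
v(F, m) = 36
N(c, y) = 20 - 10*y (N(c, y) = -5*(-4 + 2*y) = 20 - 10*y)
N(89, 80)/E(-110) - 31468/v(88, 16) = (20 - 10*80)/((52/(-110))) - 31468/36 = (20 - 800)/((52*(-1/110))) - 31468*1/36 = -780/(-26/55) - 7867/9 = -780*(-55/26) - 7867/9 = 1650 - 7867/9 = 6983/9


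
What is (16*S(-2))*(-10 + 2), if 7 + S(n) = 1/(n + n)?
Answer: 928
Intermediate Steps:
S(n) = -7 + 1/(2*n) (S(n) = -7 + 1/(n + n) = -7 + 1/(2*n))
(16*S(-2))*(-10 + 2) = (16*(-7 + (1/2)/(-2)))*(-10 + 2) = (16*(-7 + (1/2)*(-1/2)))*(-8) = (16*(-7 - 1/4))*(-8) = (16*(-29/4))*(-8) = -116*(-8) = 928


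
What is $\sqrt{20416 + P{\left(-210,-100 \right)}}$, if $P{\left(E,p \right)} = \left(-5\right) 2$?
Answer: $\sqrt{20406} \approx 142.85$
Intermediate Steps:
$P{\left(E,p \right)} = -10$
$\sqrt{20416 + P{\left(-210,-100 \right)}} = \sqrt{20416 - 10} = \sqrt{20406}$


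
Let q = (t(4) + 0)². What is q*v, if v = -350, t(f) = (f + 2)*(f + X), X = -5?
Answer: -12600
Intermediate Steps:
t(f) = (-5 + f)*(2 + f) (t(f) = (f + 2)*(f - 5) = (2 + f)*(-5 + f) = (-5 + f)*(2 + f))
q = 36 (q = ((-10 + 4² - 3*4) + 0)² = ((-10 + 16 - 12) + 0)² = (-6 + 0)² = (-6)² = 36)
q*v = 36*(-350) = -12600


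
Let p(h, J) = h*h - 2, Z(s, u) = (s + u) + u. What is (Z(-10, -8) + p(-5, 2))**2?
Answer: 9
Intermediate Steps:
Z(s, u) = s + 2*u
p(h, J) = -2 + h**2 (p(h, J) = h**2 - 2 = -2 + h**2)
(Z(-10, -8) + p(-5, 2))**2 = ((-10 + 2*(-8)) + (-2 + (-5)**2))**2 = ((-10 - 16) + (-2 + 25))**2 = (-26 + 23)**2 = (-3)**2 = 9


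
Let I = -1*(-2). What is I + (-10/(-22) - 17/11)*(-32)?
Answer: 406/11 ≈ 36.909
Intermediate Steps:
I = 2
I + (-10/(-22) - 17/11)*(-32) = 2 + (-10/(-22) - 17/11)*(-32) = 2 + (-10*(-1/22) - 17*1/11)*(-32) = 2 + (5/11 - 17/11)*(-32) = 2 - 12/11*(-32) = 2 + 384/11 = 406/11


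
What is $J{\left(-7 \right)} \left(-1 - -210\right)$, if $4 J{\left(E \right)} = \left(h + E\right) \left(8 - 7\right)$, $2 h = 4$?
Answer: $- \frac{1045}{4} \approx -261.25$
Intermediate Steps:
$h = 2$ ($h = \frac{1}{2} \cdot 4 = 2$)
$J{\left(E \right)} = \frac{1}{2} + \frac{E}{4}$ ($J{\left(E \right)} = \frac{\left(2 + E\right) \left(8 - 7\right)}{4} = \frac{\left(2 + E\right) 1}{4} = \frac{2 + E}{4} = \frac{1}{2} + \frac{E}{4}$)
$J{\left(-7 \right)} \left(-1 - -210\right) = \left(\frac{1}{2} + \frac{1}{4} \left(-7\right)\right) \left(-1 - -210\right) = \left(\frac{1}{2} - \frac{7}{4}\right) \left(-1 + 210\right) = \left(- \frac{5}{4}\right) 209 = - \frac{1045}{4}$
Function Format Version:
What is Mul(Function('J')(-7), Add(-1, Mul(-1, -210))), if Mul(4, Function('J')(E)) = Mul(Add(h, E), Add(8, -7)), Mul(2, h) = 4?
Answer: Rational(-1045, 4) ≈ -261.25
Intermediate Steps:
h = 2 (h = Mul(Rational(1, 2), 4) = 2)
Function('J')(E) = Add(Rational(1, 2), Mul(Rational(1, 4), E)) (Function('J')(E) = Mul(Rational(1, 4), Mul(Add(2, E), Add(8, -7))) = Mul(Rational(1, 4), Mul(Add(2, E), 1)) = Mul(Rational(1, 4), Add(2, E)) = Add(Rational(1, 2), Mul(Rational(1, 4), E)))
Mul(Function('J')(-7), Add(-1, Mul(-1, -210))) = Mul(Add(Rational(1, 2), Mul(Rational(1, 4), -7)), Add(-1, Mul(-1, -210))) = Mul(Add(Rational(1, 2), Rational(-7, 4)), Add(-1, 210)) = Mul(Rational(-5, 4), 209) = Rational(-1045, 4)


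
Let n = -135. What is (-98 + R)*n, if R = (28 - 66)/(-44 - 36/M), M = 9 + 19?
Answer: 4158000/317 ≈ 13117.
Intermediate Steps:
M = 28
R = 266/317 (R = (28 - 66)/(-44 - 36/28) = -38/(-44 - 36*1/28) = -38/(-44 - 9/7) = -38/(-317/7) = -38*(-7/317) = 266/317 ≈ 0.83912)
(-98 + R)*n = (-98 + 266/317)*(-135) = -30800/317*(-135) = 4158000/317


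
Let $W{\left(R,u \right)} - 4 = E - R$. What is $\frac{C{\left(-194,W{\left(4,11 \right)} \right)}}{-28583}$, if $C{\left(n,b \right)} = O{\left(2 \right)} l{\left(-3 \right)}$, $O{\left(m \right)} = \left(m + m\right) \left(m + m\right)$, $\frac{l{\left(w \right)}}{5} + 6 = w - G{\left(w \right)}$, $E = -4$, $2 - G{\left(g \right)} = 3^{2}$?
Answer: $\frac{160}{28583} \approx 0.0055977$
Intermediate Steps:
$G{\left(g \right)} = -7$ ($G{\left(g \right)} = 2 - 3^{2} = 2 - 9 = -7$)
$W{\left(R,u \right)} = - R$ ($W{\left(R,u \right)} = 4 - \left(4 + R\right) = - R$)
$l{\left(w \right)} = 5 + 5 w$ ($l{\left(w \right)} = -30 + 5 \left(w - -7\right) = -30 + 5 \left(w + 7\right) = -30 + 5 \left(7 + w\right) = -30 + \left(35 + 5 w\right) = 5 + 5 w$)
$O{\left(m \right)} = 4 m^{2}$ ($O{\left(m \right)} = 2 m 2 m = 4 m^{2}$)
$C{\left(n,b \right)} = -160$ ($C{\left(n,b \right)} = 4 \cdot 2^{2} \left(5 + 5 \left(-3\right)\right) = 4 \cdot 4 \left(5 - 15\right) = 16 \left(-10\right) = -160$)
$\frac{C{\left(-194,W{\left(4,11 \right)} \right)}}{-28583} = - \frac{160}{-28583} = \left(-160\right) \left(- \frac{1}{28583}\right) = \frac{160}{28583}$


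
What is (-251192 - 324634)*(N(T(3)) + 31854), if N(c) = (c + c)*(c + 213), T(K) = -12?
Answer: -15564576780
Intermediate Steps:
N(c) = 2*c*(213 + c) (N(c) = (2*c)*(213 + c) = 2*c*(213 + c))
(-251192 - 324634)*(N(T(3)) + 31854) = (-251192 - 324634)*(2*(-12)*(213 - 12) + 31854) = -575826*(2*(-12)*201 + 31854) = -575826*(-4824 + 31854) = -575826*27030 = -15564576780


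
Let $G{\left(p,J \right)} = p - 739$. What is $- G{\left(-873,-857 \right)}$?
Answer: $1612$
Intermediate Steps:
$G{\left(p,J \right)} = -739 + p$
$- G{\left(-873,-857 \right)} = - (-739 - 873) = \left(-1\right) \left(-1612\right) = 1612$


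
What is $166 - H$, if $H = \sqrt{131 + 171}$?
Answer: $166 - \sqrt{302} \approx 148.62$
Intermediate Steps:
$H = \sqrt{302} \approx 17.378$
$166 - H = 166 - \sqrt{302}$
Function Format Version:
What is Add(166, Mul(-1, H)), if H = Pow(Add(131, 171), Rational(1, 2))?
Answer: Add(166, Mul(-1, Pow(302, Rational(1, 2)))) ≈ 148.62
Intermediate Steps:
H = Pow(302, Rational(1, 2)) ≈ 17.378
Add(166, Mul(-1, H)) = Add(166, Mul(-1, Pow(302, Rational(1, 2))))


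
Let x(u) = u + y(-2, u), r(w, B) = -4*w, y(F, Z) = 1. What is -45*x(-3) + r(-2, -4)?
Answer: 98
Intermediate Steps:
x(u) = 1 + u (x(u) = u + 1 = 1 + u)
-45*x(-3) + r(-2, -4) = -45*(1 - 3) - 4*(-2) = -45*(-2) + 8 = 90 + 8 = 98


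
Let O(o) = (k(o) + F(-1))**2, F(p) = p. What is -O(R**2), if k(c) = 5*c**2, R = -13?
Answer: -20392982416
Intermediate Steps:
O(o) = (-1 + 5*o**2)**2 (O(o) = (5*o**2 - 1)**2 = (-1 + 5*o**2)**2)
-O(R**2) = -(-1 + 5*((-13)**2)**2)**2 = -(-1 + 5*169**2)**2 = -(-1 + 5*28561)**2 = -(-1 + 142805)**2 = -1*142804**2 = -1*20392982416 = -20392982416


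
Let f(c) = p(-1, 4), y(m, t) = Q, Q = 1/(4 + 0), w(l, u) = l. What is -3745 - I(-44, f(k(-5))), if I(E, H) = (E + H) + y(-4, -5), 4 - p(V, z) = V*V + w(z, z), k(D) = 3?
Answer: -14801/4 ≈ -3700.3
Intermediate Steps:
Q = 1/4 ≈ 0.25000
y(m, t) = 1/4
p(V, z) = 4 - z - V**2 (p(V, z) = 4 - (V*V + z) = 4 - (V**2 + z) = 4 - (z + V**2) = 4 + (-z - V**2) = 4 - z - V**2)
f(c) = -1 (f(c) = 4 - 1*4 - 1*(-1)**2 = 4 - 4 - 1*1 = 4 - 4 - 1 = -1)
I(E, H) = 1/4 + E + H (I(E, H) = (E + H) + 1/4 = 1/4 + E + H)
-3745 - I(-44, f(k(-5))) = -3745 - (1/4 - 44 - 1) = -3745 - 1*(-179/4) = -3745 + 179/4 = -14801/4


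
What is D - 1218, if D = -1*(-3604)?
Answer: 2386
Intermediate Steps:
D = 3604
D - 1218 = 3604 - 1218 = 2386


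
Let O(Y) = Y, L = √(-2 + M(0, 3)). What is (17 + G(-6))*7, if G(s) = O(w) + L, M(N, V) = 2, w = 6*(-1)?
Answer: 77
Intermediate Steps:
w = -6
L = 0 (L = √(-2 + 2) = √0 = 0)
G(s) = -6 (G(s) = -6 + 0 = -6)
(17 + G(-6))*7 = (17 - 6)*7 = 11*7 = 77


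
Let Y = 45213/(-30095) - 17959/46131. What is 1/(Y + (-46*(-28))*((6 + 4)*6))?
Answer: 1388312445/107286159552592 ≈ 1.2940e-5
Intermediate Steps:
Y = -2626197008/1388312445 (Y = 45213*(-1/30095) - 17959*1/46131 = -45213/30095 - 17959/46131 = -2626197008/1388312445 ≈ -1.8916)
1/(Y + (-46*(-28))*((6 + 4)*6)) = 1/(-2626197008/1388312445 + (-46*(-28))*((6 + 4)*6)) = 1/(-2626197008/1388312445 + 1288*(10*6)) = 1/(-2626197008/1388312445 + 1288*60) = 1/(-2626197008/1388312445 + 77280) = 1/(107286159552592/1388312445) = 1388312445/107286159552592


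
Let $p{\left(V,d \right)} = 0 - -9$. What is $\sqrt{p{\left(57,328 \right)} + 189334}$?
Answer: $\sqrt{189343} \approx 435.14$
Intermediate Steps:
$p{\left(V,d \right)} = 9$ ($p{\left(V,d \right)} = 0 + 9 = 9$)
$\sqrt{p{\left(57,328 \right)} + 189334} = \sqrt{9 + 189334} = \sqrt{189343}$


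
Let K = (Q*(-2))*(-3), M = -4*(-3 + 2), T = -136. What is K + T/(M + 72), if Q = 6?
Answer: 650/19 ≈ 34.211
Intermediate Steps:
M = 4 (M = -4*(-1) = 4)
K = 36 (K = (6*(-2))*(-3) = -12*(-3) = 36)
K + T/(M + 72) = 36 - 136/(4 + 72) = 36 - 136/76 = 36 + (1/76)*(-136) = 36 - 34/19 = 650/19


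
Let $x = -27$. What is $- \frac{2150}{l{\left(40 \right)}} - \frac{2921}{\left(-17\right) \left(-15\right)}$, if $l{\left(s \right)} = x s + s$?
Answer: $- \frac{248959}{26520} \approx -9.3876$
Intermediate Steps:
$l{\left(s \right)} = - 26 s$ ($l{\left(s \right)} = - 27 s + s = - 26 s$)
$- \frac{2150}{l{\left(40 \right)}} - \frac{2921}{\left(-17\right) \left(-15\right)} = - \frac{2150}{\left(-26\right) 40} - \frac{2921}{\left(-17\right) \left(-15\right)} = - \frac{2150}{-1040} - \frac{2921}{255} = \left(-2150\right) \left(- \frac{1}{1040}\right) - \frac{2921}{255} = \frac{215}{104} - \frac{2921}{255} = - \frac{248959}{26520}$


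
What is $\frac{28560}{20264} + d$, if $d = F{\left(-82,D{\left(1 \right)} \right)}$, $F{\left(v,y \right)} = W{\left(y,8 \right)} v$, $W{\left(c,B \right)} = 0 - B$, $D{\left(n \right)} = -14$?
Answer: $\frac{97954}{149} \approx 657.41$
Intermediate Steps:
$W{\left(c,B \right)} = - B$
$F{\left(v,y \right)} = - 8 v$ ($F{\left(v,y \right)} = \left(-1\right) 8 v = - 8 v$)
$d = 656$ ($d = \left(-8\right) \left(-82\right) = 656$)
$\frac{28560}{20264} + d = \frac{28560}{20264} + 656 = 28560 \cdot \frac{1}{20264} + 656 = \frac{210}{149} + 656 = \frac{97954}{149}$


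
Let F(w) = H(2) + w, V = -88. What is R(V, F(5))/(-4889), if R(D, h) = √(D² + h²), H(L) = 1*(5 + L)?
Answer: -4*√493/4889 ≈ -0.018166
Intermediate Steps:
H(L) = 5 + L
F(w) = 7 + w (F(w) = (5 + 2) + w = 7 + w)
R(V, F(5))/(-4889) = √((-88)² + (7 + 5)²)/(-4889) = √(7744 + 12²)*(-1/4889) = √(7744 + 144)*(-1/4889) = √7888*(-1/4889) = (4*√493)*(-1/4889) = -4*√493/4889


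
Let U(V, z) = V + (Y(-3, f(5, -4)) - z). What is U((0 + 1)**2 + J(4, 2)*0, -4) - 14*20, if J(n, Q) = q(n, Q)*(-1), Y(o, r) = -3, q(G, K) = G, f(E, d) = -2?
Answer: -278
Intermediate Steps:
J(n, Q) = -n (J(n, Q) = n*(-1) = -n)
U(V, z) = -3 + V - z (U(V, z) = V + (-3 - z) = -3 + V - z)
U((0 + 1)**2 + J(4, 2)*0, -4) - 14*20 = (-3 + ((0 + 1)**2 - 1*4*0) - 1*(-4)) - 14*20 = (-3 + (1**2 - 4*0) + 4) - 280 = (-3 + (1 + 0) + 4) - 280 = (-3 + 1 + 4) - 280 = 2 - 280 = -278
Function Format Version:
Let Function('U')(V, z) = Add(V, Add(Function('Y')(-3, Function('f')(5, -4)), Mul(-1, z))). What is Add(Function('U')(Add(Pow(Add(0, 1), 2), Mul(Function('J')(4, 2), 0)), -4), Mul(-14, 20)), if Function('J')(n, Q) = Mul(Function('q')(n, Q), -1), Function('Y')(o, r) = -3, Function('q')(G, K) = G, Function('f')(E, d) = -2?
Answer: -278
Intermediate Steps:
Function('J')(n, Q) = Mul(-1, n) (Function('J')(n, Q) = Mul(n, -1) = Mul(-1, n))
Function('U')(V, z) = Add(-3, V, Mul(-1, z)) (Function('U')(V, z) = Add(V, Add(-3, Mul(-1, z))) = Add(-3, V, Mul(-1, z)))
Add(Function('U')(Add(Pow(Add(0, 1), 2), Mul(Function('J')(4, 2), 0)), -4), Mul(-14, 20)) = Add(Add(-3, Add(Pow(Add(0, 1), 2), Mul(Mul(-1, 4), 0)), Mul(-1, -4)), Mul(-14, 20)) = Add(Add(-3, Add(Pow(1, 2), Mul(-4, 0)), 4), -280) = Add(Add(-3, Add(1, 0), 4), -280) = Add(Add(-3, 1, 4), -280) = Add(2, -280) = -278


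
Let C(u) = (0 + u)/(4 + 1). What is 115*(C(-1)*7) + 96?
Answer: -65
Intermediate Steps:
C(u) = u/5
115*(C(-1)*7) + 96 = 115*(((⅕)*(-1))*7) + 96 = 115*(-⅕*7) + 96 = 115*(-7/5) + 96 = -161 + 96 = -65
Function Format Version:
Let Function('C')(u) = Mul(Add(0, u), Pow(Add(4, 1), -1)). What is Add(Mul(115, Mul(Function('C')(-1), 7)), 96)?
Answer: -65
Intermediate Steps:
Function('C')(u) = Mul(Rational(1, 5), u) (Function('C')(u) = Mul(u, Pow(5, -1)) = Mul(u, Rational(1, 5)) = Mul(Rational(1, 5), u))
Add(Mul(115, Mul(Function('C')(-1), 7)), 96) = Add(Mul(115, Mul(Mul(Rational(1, 5), -1), 7)), 96) = Add(Mul(115, Mul(Rational(-1, 5), 7)), 96) = Add(Mul(115, Rational(-7, 5)), 96) = Add(-161, 96) = -65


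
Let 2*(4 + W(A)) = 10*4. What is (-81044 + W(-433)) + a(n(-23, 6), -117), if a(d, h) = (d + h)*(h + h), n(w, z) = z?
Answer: -55054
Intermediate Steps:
W(A) = 16 (W(A) = -4 + (10*4)/2 = -4 + (1/2)*40 = -4 + 20 = 16)
a(d, h) = 2*h*(d + h) (a(d, h) = (d + h)*(2*h) = 2*h*(d + h))
(-81044 + W(-433)) + a(n(-23, 6), -117) = (-81044 + 16) + 2*(-117)*(6 - 117) = -81028 + 2*(-117)*(-111) = -81028 + 25974 = -55054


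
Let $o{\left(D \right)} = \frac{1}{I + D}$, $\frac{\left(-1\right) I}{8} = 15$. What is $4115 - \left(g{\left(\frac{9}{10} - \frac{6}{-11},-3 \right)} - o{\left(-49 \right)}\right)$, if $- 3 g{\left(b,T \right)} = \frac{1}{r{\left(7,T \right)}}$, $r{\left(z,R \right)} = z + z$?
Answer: $\frac{29208397}{7098} \approx 4115.0$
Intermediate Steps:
$I = -120$ ($I = \left(-8\right) 15 = -120$)
$r{\left(z,R \right)} = 2 z$
$g{\left(b,T \right)} = - \frac{1}{42}$ ($g{\left(b,T \right)} = - \frac{1}{3 \cdot 2 \cdot 7} = - \frac{1}{3 \cdot 14} = \left(- \frac{1}{3}\right) \frac{1}{14} = - \frac{1}{42}$)
$o{\left(D \right)} = \frac{1}{-120 + D}$
$4115 - \left(g{\left(\frac{9}{10} - \frac{6}{-11},-3 \right)} - o{\left(-49 \right)}\right) = 4115 - \left(- \frac{1}{42} - \frac{1}{-120 - 49}\right) = 4115 - \left(- \frac{1}{42} - \frac{1}{-169}\right) = 4115 - \left(- \frac{1}{42} - - \frac{1}{169}\right) = 4115 - \left(- \frac{1}{42} + \frac{1}{169}\right) = 4115 - - \frac{127}{7098} = 4115 + \frac{127}{7098} = \frac{29208397}{7098}$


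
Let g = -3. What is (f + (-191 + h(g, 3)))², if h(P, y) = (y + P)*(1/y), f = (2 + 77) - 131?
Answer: 59049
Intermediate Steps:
f = -52 (f = 79 - 131 = -52)
h(P, y) = (P + y)/y
(f + (-191 + h(g, 3)))² = (-52 + (-191 + (-3 + 3)/3))² = (-52 + (-191 + (⅓)*0))² = (-52 + (-191 + 0))² = (-52 - 191)² = (-243)² = 59049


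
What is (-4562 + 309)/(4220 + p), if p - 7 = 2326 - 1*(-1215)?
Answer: -4253/7768 ≈ -0.54750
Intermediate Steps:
p = 3548 (p = 7 + (2326 - 1*(-1215)) = 7 + (2326 + 1215) = 7 + 3541 = 3548)
(-4562 + 309)/(4220 + p) = (-4562 + 309)/(4220 + 3548) = -4253/7768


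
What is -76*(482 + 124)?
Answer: -46056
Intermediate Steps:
-76*(482 + 124) = -76*606 = -46056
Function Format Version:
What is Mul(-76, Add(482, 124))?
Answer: -46056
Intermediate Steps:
Mul(-76, Add(482, 124)) = Mul(-76, 606) = -46056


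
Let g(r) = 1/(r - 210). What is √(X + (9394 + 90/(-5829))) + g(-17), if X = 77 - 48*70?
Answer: -1/227 + 53*√8213061/1943 ≈ 78.168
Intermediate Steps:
g(r) = 1/(-210 + r)
X = -3283 (X = 77 - 3360 = -3283)
√(X + (9394 + 90/(-5829))) + g(-17) = √(-3283 + (9394 + 90/(-5829))) + 1/(-210 - 17) = √(-3283 + (9394 + 90*(-1/5829))) + 1/(-227) = √(-3283 + (9394 - 30/1943)) - 1/227 = √(-3283 + 18252512/1943) - 1/227 = √(11873643/1943) - 1/227 = 53*√8213061/1943 - 1/227 = -1/227 + 53*√8213061/1943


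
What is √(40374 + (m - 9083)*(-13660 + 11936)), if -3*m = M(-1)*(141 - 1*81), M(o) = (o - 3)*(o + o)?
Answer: 27*√21914 ≈ 3996.9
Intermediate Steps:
M(o) = 2*o*(-3 + o) (M(o) = (-3 + o)*(2*o) = 2*o*(-3 + o))
m = -160 (m = -2*(-1)*(-3 - 1)*(141 - 1*81)/3 = -2*(-1)*(-4)*(141 - 81)/3 = -8*60/3 = -⅓*480 = -160)
√(40374 + (m - 9083)*(-13660 + 11936)) = √(40374 + (-160 - 9083)*(-13660 + 11936)) = √(40374 - 9243*(-1724)) = √(40374 + 15934932) = √15975306 = 27*√21914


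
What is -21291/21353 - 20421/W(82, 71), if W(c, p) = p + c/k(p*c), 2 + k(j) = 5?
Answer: -1314429684/6299135 ≈ -208.67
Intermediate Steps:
k(j) = 3 (k(j) = -2 + 5 = 3)
W(c, p) = p + c/3
-21291/21353 - 20421/W(82, 71) = -21291/21353 - 20421/(71 + (1/3)*82) = -21291*1/21353 - 20421/(71 + 82/3) = -21291/21353 - 20421/295/3 = -21291/21353 - 20421*3/295 = -21291/21353 - 61263/295 = -1314429684/6299135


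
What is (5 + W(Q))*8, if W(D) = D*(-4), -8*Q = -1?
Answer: 36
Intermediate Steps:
Q = ⅛ (Q = -⅛*(-1) = ⅛ ≈ 0.12500)
W(D) = -4*D
(5 + W(Q))*8 = (5 - 4*⅛)*8 = (5 - ½)*8 = (9/2)*8 = 36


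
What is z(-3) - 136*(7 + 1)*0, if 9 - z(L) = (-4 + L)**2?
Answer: -40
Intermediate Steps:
z(L) = 9 - (-4 + L)**2
z(-3) - 136*(7 + 1)*0 = (9 - (-4 - 3)**2) - 136*(7 + 1)*0 = (9 - 1*(-7)**2) - 1088*0 = (9 - 1*49) - 136*0 = (9 - 49) + 0 = -40 + 0 = -40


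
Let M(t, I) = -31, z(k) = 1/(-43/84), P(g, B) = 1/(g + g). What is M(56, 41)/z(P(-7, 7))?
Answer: 1333/84 ≈ 15.869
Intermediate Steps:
P(g, B) = 1/(2*g)
z(k) = -84/43 (z(k) = 1/(-43*1/84) = 1/(-43/84) = -84/43)
M(56, 41)/z(P(-7, 7)) = -31/(-84/43) = -31*(-43/84) = 1333/84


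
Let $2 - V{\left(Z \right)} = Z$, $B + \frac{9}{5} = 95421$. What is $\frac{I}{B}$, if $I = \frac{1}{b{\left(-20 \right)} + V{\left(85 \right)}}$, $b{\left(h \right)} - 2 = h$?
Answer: $- \frac{5}{48186696} \approx -1.0376 \cdot 10^{-7}$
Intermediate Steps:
$B = \frac{477096}{5}$ ($B = - \frac{9}{5} + 95421 = \frac{477096}{5} \approx 95419.0$)
$b{\left(h \right)} = 2 + h$
$V{\left(Z \right)} = 2 - Z$
$I = - \frac{1}{101}$ ($I = \frac{1}{\left(2 - 20\right) + \left(2 - 85\right)} = \frac{1}{-18 + \left(2 - 85\right)} = \frac{1}{-18 - 83} = \frac{1}{-101} = - \frac{1}{101} \approx -0.009901$)
$\frac{I}{B} = - \frac{1}{101 \cdot \frac{477096}{5}} = \left(- \frac{1}{101}\right) \frac{5}{477096} = - \frac{5}{48186696}$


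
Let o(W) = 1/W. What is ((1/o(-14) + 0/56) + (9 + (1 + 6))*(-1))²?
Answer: 900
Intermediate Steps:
((1/o(-14) + 0/56) + (9 + (1 + 6))*(-1))² = ((1/1/(-14) + 0/56) + (9 + (1 + 6))*(-1))² = ((1/(-1/14) + 0*(1/56)) + (9 + 7)*(-1))² = ((1*(-14) + 0) + 16*(-1))² = ((-14 + 0) - 16)² = (-14 - 16)² = (-30)² = 900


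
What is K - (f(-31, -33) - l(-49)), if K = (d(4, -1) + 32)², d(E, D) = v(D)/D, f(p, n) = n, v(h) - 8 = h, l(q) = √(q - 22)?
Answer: 658 + I*√71 ≈ 658.0 + 8.4261*I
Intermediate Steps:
l(q) = √(-22 + q)
v(h) = 8 + h
d(E, D) = (8 + D)/D
K = 625 (K = ((8 - 1)/(-1) + 32)² = (-1*7 + 32)² = (-7 + 32)² = 25² = 625)
K - (f(-31, -33) - l(-49)) = 625 - (-33 - √(-22 - 49)) = 625 - (-33 - √(-71)) = 625 - (-33 - I*√71) = 625 + (33 + I*√71) = 658 + I*√71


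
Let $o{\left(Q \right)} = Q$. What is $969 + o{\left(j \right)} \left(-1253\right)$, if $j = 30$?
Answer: $-36621$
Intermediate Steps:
$969 + o{\left(j \right)} \left(-1253\right) = 969 + 30 \left(-1253\right) = 969 - 37590 = -36621$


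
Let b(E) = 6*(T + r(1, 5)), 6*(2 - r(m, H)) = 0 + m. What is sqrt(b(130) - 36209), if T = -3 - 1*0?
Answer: 6*I*sqrt(1006) ≈ 190.3*I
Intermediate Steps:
r(m, H) = 2 - m/6 (r(m, H) = 2 - (0 + m)/6 = 2 - m/6)
T = -3 (T = -3 + 0 = -3)
b(E) = -7 (b(E) = 6*(-3 + (2 - 1/6*1)) = 6*(-3 + (2 - 1/6)) = 6*(-3 + 11/6) = 6*(-7/6) = -7)
sqrt(b(130) - 36209) = sqrt(-7 - 36209) = sqrt(-36216) = 6*I*sqrt(1006)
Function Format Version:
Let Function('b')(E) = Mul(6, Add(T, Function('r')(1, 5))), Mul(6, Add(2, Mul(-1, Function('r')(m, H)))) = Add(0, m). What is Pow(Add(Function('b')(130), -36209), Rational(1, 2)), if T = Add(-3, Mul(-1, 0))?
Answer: Mul(6, I, Pow(1006, Rational(1, 2))) ≈ Mul(190.30, I)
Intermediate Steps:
Function('r')(m, H) = Add(2, Mul(Rational(-1, 6), m)) (Function('r')(m, H) = Add(2, Mul(Rational(-1, 6), Add(0, m))) = Add(2, Mul(Rational(-1, 6), m)))
T = -3 (T = Add(-3, 0) = -3)
Function('b')(E) = -7 (Function('b')(E) = Mul(6, Add(-3, Add(2, Mul(Rational(-1, 6), 1)))) = Mul(6, Add(-3, Add(2, Rational(-1, 6)))) = Mul(6, Add(-3, Rational(11, 6))) = Mul(6, Rational(-7, 6)) = -7)
Pow(Add(Function('b')(130), -36209), Rational(1, 2)) = Pow(Add(-7, -36209), Rational(1, 2)) = Pow(-36216, Rational(1, 2)) = Mul(6, I, Pow(1006, Rational(1, 2)))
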